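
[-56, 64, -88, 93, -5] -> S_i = Random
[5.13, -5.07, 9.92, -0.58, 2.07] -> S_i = Random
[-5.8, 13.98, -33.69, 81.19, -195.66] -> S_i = -5.80*(-2.41)^i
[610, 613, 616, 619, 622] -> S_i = 610 + 3*i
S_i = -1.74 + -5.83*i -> [-1.74, -7.57, -13.4, -19.23, -25.06]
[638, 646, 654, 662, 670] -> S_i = 638 + 8*i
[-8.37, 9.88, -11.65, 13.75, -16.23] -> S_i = -8.37*(-1.18)^i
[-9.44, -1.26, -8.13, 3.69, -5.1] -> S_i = Random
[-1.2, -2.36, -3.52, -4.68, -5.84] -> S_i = -1.20 + -1.16*i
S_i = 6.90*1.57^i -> [6.9, 10.83, 17.01, 26.7, 41.92]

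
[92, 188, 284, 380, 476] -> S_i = 92 + 96*i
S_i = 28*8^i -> [28, 224, 1792, 14336, 114688]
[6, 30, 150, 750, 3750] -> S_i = 6*5^i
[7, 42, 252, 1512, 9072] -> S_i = 7*6^i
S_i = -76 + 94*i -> [-76, 18, 112, 206, 300]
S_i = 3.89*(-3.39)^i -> [3.89, -13.19, 44.7, -151.55, 513.75]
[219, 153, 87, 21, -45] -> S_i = 219 + -66*i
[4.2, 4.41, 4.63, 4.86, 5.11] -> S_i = 4.20*1.05^i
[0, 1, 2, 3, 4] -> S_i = 0 + 1*i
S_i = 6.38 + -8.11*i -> [6.38, -1.73, -9.84, -17.95, -26.06]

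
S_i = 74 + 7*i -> [74, 81, 88, 95, 102]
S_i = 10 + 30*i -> [10, 40, 70, 100, 130]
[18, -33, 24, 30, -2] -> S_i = Random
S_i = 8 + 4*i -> [8, 12, 16, 20, 24]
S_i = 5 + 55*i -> [5, 60, 115, 170, 225]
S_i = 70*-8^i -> [70, -560, 4480, -35840, 286720]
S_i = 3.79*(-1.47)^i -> [3.79, -5.57, 8.19, -12.04, 17.7]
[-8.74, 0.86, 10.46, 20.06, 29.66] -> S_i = -8.74 + 9.60*i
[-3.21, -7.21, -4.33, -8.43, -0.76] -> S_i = Random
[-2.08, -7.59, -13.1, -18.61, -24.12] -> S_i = -2.08 + -5.51*i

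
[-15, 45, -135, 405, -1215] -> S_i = -15*-3^i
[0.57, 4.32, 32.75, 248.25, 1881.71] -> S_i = 0.57*7.58^i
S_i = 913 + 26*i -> [913, 939, 965, 991, 1017]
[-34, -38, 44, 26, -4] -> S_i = Random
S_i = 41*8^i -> [41, 328, 2624, 20992, 167936]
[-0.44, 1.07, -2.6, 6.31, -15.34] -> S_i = -0.44*(-2.43)^i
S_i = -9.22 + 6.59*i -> [-9.22, -2.63, 3.96, 10.55, 17.14]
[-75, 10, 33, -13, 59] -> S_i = Random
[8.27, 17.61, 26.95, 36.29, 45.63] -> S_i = 8.27 + 9.34*i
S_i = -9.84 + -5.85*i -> [-9.84, -15.69, -21.54, -27.39, -33.24]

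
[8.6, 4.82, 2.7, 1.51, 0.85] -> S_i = 8.60*0.56^i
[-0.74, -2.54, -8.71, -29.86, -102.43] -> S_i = -0.74*3.43^i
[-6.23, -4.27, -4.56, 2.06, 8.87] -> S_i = Random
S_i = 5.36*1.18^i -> [5.36, 6.32, 7.46, 8.81, 10.39]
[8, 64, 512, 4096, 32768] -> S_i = 8*8^i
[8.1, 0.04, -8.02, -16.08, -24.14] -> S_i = 8.10 + -8.06*i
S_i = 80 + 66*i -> [80, 146, 212, 278, 344]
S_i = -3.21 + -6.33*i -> [-3.21, -9.54, -15.87, -22.2, -28.53]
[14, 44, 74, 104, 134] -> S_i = 14 + 30*i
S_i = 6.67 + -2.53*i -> [6.67, 4.14, 1.61, -0.92, -3.45]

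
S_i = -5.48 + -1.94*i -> [-5.48, -7.42, -9.36, -11.3, -13.24]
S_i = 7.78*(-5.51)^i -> [7.78, -42.87, 236.2, -1301.47, 7171.1]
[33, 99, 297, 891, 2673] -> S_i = 33*3^i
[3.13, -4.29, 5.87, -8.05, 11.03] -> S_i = 3.13*(-1.37)^i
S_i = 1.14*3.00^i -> [1.14, 3.42, 10.26, 30.78, 92.34]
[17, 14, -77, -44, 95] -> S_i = Random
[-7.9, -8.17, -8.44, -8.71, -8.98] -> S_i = -7.90 + -0.27*i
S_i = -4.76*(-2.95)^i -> [-4.76, 14.04, -41.42, 122.2, -360.49]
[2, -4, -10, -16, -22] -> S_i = 2 + -6*i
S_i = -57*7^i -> [-57, -399, -2793, -19551, -136857]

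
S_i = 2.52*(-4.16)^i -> [2.52, -10.48, 43.61, -181.42, 754.7]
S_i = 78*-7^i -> [78, -546, 3822, -26754, 187278]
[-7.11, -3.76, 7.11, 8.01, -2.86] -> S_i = Random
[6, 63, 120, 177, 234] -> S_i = 6 + 57*i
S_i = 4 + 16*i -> [4, 20, 36, 52, 68]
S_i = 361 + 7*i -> [361, 368, 375, 382, 389]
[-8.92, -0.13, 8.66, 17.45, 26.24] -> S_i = -8.92 + 8.79*i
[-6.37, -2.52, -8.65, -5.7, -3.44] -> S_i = Random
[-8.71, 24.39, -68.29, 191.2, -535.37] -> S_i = -8.71*(-2.80)^i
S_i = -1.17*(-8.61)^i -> [-1.17, 10.07, -86.73, 746.78, -6429.81]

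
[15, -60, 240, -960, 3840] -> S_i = 15*-4^i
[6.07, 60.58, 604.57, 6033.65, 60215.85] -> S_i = 6.07*9.98^i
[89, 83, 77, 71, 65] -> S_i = 89 + -6*i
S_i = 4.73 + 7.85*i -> [4.73, 12.58, 20.43, 28.28, 36.13]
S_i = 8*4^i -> [8, 32, 128, 512, 2048]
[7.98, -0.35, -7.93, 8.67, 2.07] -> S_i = Random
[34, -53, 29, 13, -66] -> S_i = Random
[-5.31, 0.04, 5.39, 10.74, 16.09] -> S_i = -5.31 + 5.35*i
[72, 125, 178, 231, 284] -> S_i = 72 + 53*i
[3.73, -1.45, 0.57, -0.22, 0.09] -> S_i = 3.73*(-0.39)^i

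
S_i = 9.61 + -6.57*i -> [9.61, 3.04, -3.53, -10.1, -16.67]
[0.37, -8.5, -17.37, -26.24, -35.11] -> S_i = 0.37 + -8.87*i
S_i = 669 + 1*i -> [669, 670, 671, 672, 673]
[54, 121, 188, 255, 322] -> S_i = 54 + 67*i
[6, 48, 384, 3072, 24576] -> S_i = 6*8^i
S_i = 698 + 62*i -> [698, 760, 822, 884, 946]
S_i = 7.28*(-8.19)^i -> [7.28, -59.62, 488.31, -3999.29, 32754.2]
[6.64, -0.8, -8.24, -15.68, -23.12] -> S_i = 6.64 + -7.44*i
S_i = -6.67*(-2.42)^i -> [-6.67, 16.14, -39.06, 94.53, -228.76]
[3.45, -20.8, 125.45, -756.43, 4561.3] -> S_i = 3.45*(-6.03)^i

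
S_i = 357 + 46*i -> [357, 403, 449, 495, 541]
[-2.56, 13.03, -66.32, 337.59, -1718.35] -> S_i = -2.56*(-5.09)^i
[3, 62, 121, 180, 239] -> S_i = 3 + 59*i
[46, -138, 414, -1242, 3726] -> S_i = 46*-3^i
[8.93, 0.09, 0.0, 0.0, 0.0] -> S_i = 8.93*0.01^i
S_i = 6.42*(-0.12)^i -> [6.42, -0.77, 0.09, -0.01, 0.0]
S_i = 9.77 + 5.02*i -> [9.77, 14.79, 19.81, 24.83, 29.85]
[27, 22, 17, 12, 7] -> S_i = 27 + -5*i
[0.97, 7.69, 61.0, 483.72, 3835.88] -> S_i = 0.97*7.93^i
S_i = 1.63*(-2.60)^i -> [1.63, -4.24, 11.02, -28.65, 74.49]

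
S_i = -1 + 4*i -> [-1, 3, 7, 11, 15]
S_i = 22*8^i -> [22, 176, 1408, 11264, 90112]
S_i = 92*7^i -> [92, 644, 4508, 31556, 220892]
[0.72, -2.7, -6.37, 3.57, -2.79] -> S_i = Random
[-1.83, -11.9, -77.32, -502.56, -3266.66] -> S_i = -1.83*6.50^i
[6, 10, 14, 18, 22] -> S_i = 6 + 4*i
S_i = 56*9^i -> [56, 504, 4536, 40824, 367416]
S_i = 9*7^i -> [9, 63, 441, 3087, 21609]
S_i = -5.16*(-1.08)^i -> [-5.16, 5.57, -6.02, 6.5, -7.02]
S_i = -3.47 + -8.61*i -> [-3.47, -12.08, -20.69, -29.3, -37.91]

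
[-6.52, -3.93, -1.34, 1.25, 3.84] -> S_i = -6.52 + 2.59*i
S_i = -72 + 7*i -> [-72, -65, -58, -51, -44]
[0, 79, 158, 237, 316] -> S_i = 0 + 79*i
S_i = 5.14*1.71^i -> [5.14, 8.79, 15.03, 25.7, 43.95]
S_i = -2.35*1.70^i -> [-2.35, -4.0, -6.79, -11.55, -19.63]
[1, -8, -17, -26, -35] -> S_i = 1 + -9*i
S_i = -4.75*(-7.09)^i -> [-4.75, 33.68, -238.77, 1692.9, -12002.69]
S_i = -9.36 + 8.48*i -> [-9.36, -0.88, 7.6, 16.08, 24.56]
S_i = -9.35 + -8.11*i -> [-9.35, -17.46, -25.57, -33.68, -41.79]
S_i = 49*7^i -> [49, 343, 2401, 16807, 117649]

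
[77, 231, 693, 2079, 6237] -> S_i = 77*3^i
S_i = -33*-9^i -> [-33, 297, -2673, 24057, -216513]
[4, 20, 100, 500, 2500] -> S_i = 4*5^i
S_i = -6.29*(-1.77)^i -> [-6.29, 11.13, -19.71, 34.88, -61.74]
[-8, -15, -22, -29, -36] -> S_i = -8 + -7*i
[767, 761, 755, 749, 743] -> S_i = 767 + -6*i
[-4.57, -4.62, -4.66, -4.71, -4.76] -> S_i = -4.57*1.01^i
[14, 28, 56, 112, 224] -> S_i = 14*2^i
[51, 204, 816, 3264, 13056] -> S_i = 51*4^i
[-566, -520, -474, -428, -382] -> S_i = -566 + 46*i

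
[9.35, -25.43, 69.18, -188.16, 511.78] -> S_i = 9.35*(-2.72)^i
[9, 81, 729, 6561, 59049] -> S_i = 9*9^i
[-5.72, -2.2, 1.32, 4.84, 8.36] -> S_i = -5.72 + 3.52*i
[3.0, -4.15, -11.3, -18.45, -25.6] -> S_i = 3.00 + -7.15*i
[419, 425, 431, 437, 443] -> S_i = 419 + 6*i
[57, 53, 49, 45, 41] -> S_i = 57 + -4*i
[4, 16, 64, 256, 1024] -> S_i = 4*4^i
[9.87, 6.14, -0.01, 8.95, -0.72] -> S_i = Random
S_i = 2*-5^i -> [2, -10, 50, -250, 1250]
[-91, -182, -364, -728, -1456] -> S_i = -91*2^i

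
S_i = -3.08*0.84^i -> [-3.08, -2.59, -2.17, -1.83, -1.53]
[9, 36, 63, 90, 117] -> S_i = 9 + 27*i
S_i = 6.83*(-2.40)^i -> [6.83, -16.39, 39.34, -94.42, 226.6]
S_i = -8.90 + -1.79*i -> [-8.9, -10.69, -12.48, -14.27, -16.06]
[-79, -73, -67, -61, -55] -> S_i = -79 + 6*i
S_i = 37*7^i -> [37, 259, 1813, 12691, 88837]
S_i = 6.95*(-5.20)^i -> [6.95, -36.14, 187.93, -977.23, 5081.57]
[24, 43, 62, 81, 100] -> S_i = 24 + 19*i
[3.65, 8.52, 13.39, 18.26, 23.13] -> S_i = 3.65 + 4.87*i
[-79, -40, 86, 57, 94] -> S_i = Random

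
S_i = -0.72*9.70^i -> [-0.72, -6.98, -67.74, -657.12, -6374.11]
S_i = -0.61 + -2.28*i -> [-0.61, -2.89, -5.17, -7.45, -9.73]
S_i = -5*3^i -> [-5, -15, -45, -135, -405]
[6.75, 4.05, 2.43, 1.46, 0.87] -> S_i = 6.75*0.60^i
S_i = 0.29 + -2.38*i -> [0.29, -2.09, -4.47, -6.85, -9.23]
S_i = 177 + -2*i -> [177, 175, 173, 171, 169]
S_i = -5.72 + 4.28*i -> [-5.72, -1.44, 2.84, 7.12, 11.4]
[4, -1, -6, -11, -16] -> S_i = 4 + -5*i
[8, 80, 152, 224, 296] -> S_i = 8 + 72*i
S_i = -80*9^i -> [-80, -720, -6480, -58320, -524880]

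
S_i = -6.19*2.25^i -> [-6.19, -13.93, -31.34, -70.51, -158.64]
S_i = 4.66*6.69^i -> [4.66, 31.18, 208.56, 1395.29, 9334.49]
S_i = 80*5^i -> [80, 400, 2000, 10000, 50000]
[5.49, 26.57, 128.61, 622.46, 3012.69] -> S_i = 5.49*4.84^i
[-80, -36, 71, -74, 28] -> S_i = Random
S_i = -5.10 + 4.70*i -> [-5.1, -0.4, 4.3, 9.0, 13.7]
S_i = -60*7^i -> [-60, -420, -2940, -20580, -144060]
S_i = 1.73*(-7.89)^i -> [1.73, -13.65, 107.7, -849.72, 6704.31]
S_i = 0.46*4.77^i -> [0.46, 2.19, 10.47, 49.92, 238.14]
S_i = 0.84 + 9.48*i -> [0.84, 10.32, 19.8, 29.28, 38.76]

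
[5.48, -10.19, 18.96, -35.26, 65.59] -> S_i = 5.48*(-1.86)^i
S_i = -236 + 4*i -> [-236, -232, -228, -224, -220]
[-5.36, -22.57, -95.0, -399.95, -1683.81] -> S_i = -5.36*4.21^i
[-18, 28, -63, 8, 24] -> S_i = Random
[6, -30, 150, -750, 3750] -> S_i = 6*-5^i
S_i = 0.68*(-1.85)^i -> [0.68, -1.26, 2.33, -4.31, 7.97]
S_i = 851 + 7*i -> [851, 858, 865, 872, 879]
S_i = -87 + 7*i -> [-87, -80, -73, -66, -59]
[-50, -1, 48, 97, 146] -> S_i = -50 + 49*i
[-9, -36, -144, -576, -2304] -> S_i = -9*4^i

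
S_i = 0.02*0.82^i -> [0.02, 0.02, 0.01, 0.01, 0.01]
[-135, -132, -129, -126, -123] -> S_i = -135 + 3*i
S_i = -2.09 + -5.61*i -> [-2.09, -7.7, -13.31, -18.92, -24.53]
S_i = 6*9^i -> [6, 54, 486, 4374, 39366]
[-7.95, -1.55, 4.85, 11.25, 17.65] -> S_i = -7.95 + 6.40*i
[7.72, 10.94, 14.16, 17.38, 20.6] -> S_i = 7.72 + 3.22*i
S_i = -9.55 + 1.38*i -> [-9.55, -8.17, -6.79, -5.41, -4.03]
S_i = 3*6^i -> [3, 18, 108, 648, 3888]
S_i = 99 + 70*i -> [99, 169, 239, 309, 379]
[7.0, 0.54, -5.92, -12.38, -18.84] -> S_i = 7.00 + -6.46*i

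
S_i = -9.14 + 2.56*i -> [-9.14, -6.58, -4.02, -1.46, 1.1]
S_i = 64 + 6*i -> [64, 70, 76, 82, 88]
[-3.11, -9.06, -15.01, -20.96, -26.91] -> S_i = -3.11 + -5.95*i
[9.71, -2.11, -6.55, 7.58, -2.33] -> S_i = Random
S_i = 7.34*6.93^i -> [7.34, 50.87, 352.5, 2442.84, 16928.91]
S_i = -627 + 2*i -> [-627, -625, -623, -621, -619]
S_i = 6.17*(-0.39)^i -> [6.17, -2.41, 0.94, -0.37, 0.14]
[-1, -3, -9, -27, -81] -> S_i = -1*3^i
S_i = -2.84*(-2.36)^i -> [-2.84, 6.7, -15.82, 37.33, -88.1]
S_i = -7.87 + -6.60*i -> [-7.87, -14.47, -21.07, -27.67, -34.27]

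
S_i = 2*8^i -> [2, 16, 128, 1024, 8192]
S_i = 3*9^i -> [3, 27, 243, 2187, 19683]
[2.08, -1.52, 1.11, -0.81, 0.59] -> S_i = 2.08*(-0.73)^i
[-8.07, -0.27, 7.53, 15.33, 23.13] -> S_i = -8.07 + 7.80*i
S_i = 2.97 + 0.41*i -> [2.97, 3.38, 3.79, 4.2, 4.61]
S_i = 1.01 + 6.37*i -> [1.01, 7.38, 13.75, 20.12, 26.49]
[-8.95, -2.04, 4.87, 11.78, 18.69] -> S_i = -8.95 + 6.91*i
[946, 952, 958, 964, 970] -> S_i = 946 + 6*i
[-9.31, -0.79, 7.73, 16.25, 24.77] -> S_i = -9.31 + 8.52*i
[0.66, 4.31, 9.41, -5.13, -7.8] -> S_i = Random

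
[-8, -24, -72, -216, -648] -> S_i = -8*3^i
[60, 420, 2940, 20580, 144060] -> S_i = 60*7^i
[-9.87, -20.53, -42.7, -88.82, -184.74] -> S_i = -9.87*2.08^i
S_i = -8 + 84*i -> [-8, 76, 160, 244, 328]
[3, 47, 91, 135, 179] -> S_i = 3 + 44*i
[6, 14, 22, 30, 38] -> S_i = 6 + 8*i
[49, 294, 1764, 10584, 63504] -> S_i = 49*6^i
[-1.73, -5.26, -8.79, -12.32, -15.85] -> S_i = -1.73 + -3.53*i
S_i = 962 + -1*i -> [962, 961, 960, 959, 958]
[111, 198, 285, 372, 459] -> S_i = 111 + 87*i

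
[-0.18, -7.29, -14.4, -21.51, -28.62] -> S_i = -0.18 + -7.11*i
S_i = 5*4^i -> [5, 20, 80, 320, 1280]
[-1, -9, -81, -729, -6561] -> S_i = -1*9^i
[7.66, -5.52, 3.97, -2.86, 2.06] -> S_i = 7.66*(-0.72)^i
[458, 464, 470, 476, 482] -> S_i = 458 + 6*i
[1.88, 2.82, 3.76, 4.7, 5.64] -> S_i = 1.88 + 0.94*i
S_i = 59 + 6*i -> [59, 65, 71, 77, 83]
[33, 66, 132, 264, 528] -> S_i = 33*2^i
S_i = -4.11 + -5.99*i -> [-4.11, -10.1, -16.09, -22.08, -28.07]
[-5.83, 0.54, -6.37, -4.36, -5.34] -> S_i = Random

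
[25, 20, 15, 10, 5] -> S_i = 25 + -5*i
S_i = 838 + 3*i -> [838, 841, 844, 847, 850]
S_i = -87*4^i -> [-87, -348, -1392, -5568, -22272]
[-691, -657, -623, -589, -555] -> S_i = -691 + 34*i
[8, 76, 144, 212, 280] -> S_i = 8 + 68*i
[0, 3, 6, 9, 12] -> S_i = 0 + 3*i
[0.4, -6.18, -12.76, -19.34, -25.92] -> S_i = 0.40 + -6.58*i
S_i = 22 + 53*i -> [22, 75, 128, 181, 234]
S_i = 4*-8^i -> [4, -32, 256, -2048, 16384]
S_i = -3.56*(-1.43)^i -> [-3.56, 5.09, -7.28, 10.41, -14.89]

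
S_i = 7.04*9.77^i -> [7.04, 68.78, 671.99, 6565.33, 64143.24]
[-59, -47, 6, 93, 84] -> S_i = Random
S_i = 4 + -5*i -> [4, -1, -6, -11, -16]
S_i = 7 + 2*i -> [7, 9, 11, 13, 15]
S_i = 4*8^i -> [4, 32, 256, 2048, 16384]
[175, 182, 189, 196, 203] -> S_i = 175 + 7*i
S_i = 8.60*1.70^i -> [8.6, 14.62, 24.85, 42.25, 71.83]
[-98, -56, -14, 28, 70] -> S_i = -98 + 42*i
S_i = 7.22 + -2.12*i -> [7.22, 5.1, 2.98, 0.86, -1.26]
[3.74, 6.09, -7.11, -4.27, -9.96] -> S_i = Random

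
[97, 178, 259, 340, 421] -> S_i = 97 + 81*i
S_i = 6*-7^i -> [6, -42, 294, -2058, 14406]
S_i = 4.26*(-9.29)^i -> [4.26, -39.58, 367.66, -3415.52, 31730.17]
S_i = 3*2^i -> [3, 6, 12, 24, 48]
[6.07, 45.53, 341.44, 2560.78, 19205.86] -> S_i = 6.07*7.50^i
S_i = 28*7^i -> [28, 196, 1372, 9604, 67228]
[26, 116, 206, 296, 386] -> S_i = 26 + 90*i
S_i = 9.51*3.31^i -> [9.51, 31.48, 104.19, 344.88, 1141.54]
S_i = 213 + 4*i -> [213, 217, 221, 225, 229]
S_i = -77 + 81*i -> [-77, 4, 85, 166, 247]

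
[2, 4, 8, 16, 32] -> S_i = 2*2^i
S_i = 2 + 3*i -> [2, 5, 8, 11, 14]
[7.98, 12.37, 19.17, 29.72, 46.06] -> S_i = 7.98*1.55^i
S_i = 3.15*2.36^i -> [3.15, 7.43, 17.54, 41.4, 97.71]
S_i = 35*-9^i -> [35, -315, 2835, -25515, 229635]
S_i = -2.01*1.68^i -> [-2.01, -3.38, -5.67, -9.53, -16.01]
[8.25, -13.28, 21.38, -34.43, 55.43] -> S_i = 8.25*(-1.61)^i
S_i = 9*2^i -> [9, 18, 36, 72, 144]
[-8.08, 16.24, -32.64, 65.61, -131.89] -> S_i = -8.08*(-2.01)^i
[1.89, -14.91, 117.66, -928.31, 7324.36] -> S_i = 1.89*(-7.89)^i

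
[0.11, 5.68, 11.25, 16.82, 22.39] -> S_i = 0.11 + 5.57*i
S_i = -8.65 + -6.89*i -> [-8.65, -15.54, -22.43, -29.32, -36.21]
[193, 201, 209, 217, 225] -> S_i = 193 + 8*i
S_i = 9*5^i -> [9, 45, 225, 1125, 5625]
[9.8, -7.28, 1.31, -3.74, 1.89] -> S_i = Random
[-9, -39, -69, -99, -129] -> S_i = -9 + -30*i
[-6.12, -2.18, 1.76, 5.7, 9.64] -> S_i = -6.12 + 3.94*i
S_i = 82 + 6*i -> [82, 88, 94, 100, 106]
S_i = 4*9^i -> [4, 36, 324, 2916, 26244]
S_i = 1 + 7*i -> [1, 8, 15, 22, 29]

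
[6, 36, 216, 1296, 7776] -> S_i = 6*6^i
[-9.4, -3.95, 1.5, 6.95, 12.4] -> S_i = -9.40 + 5.45*i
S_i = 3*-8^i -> [3, -24, 192, -1536, 12288]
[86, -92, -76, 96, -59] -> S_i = Random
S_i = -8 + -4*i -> [-8, -12, -16, -20, -24]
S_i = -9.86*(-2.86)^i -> [-9.86, 28.2, -80.65, 230.66, -659.69]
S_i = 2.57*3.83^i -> [2.57, 9.84, 37.7, 144.39, 553.0]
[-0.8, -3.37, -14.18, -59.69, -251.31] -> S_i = -0.80*4.21^i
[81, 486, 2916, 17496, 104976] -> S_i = 81*6^i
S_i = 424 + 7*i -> [424, 431, 438, 445, 452]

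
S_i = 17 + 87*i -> [17, 104, 191, 278, 365]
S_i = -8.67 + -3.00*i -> [-8.67, -11.67, -14.67, -17.67, -20.67]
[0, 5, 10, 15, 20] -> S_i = 0 + 5*i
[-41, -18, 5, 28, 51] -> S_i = -41 + 23*i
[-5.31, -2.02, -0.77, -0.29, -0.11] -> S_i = -5.31*0.38^i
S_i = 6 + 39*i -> [6, 45, 84, 123, 162]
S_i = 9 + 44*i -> [9, 53, 97, 141, 185]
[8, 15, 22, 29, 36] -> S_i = 8 + 7*i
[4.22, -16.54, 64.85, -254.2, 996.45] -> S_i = 4.22*(-3.92)^i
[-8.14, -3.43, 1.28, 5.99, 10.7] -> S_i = -8.14 + 4.71*i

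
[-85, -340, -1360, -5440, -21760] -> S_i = -85*4^i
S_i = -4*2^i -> [-4, -8, -16, -32, -64]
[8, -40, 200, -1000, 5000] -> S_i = 8*-5^i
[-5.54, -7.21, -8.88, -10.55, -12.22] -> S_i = -5.54 + -1.67*i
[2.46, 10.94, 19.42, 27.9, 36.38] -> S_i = 2.46 + 8.48*i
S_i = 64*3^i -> [64, 192, 576, 1728, 5184]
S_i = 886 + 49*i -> [886, 935, 984, 1033, 1082]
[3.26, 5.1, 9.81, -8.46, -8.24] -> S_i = Random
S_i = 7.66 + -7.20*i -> [7.66, 0.46, -6.74, -13.94, -21.14]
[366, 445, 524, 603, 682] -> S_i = 366 + 79*i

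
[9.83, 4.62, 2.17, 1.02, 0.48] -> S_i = 9.83*0.47^i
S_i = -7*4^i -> [-7, -28, -112, -448, -1792]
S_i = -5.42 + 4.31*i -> [-5.42, -1.11, 3.2, 7.51, 11.82]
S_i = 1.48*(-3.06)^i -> [1.48, -4.53, 13.86, -42.41, 129.76]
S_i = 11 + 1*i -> [11, 12, 13, 14, 15]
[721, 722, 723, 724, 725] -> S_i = 721 + 1*i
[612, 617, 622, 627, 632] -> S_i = 612 + 5*i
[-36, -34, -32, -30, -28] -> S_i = -36 + 2*i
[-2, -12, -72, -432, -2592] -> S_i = -2*6^i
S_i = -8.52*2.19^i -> [-8.52, -18.66, -40.86, -89.49, -195.98]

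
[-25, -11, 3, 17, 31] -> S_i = -25 + 14*i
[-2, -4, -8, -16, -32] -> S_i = -2*2^i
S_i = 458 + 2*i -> [458, 460, 462, 464, 466]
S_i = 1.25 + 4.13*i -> [1.25, 5.38, 9.51, 13.64, 17.77]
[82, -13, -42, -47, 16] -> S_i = Random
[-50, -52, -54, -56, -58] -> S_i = -50 + -2*i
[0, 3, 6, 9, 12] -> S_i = 0 + 3*i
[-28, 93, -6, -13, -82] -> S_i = Random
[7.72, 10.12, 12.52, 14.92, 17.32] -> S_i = 7.72 + 2.40*i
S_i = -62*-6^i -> [-62, 372, -2232, 13392, -80352]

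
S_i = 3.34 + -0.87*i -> [3.34, 2.47, 1.6, 0.73, -0.14]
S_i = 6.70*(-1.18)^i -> [6.7, -7.91, 9.33, -11.01, 12.99]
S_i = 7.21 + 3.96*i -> [7.21, 11.17, 15.13, 19.09, 23.05]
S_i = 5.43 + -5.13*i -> [5.43, 0.3, -4.83, -9.96, -15.09]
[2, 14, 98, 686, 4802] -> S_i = 2*7^i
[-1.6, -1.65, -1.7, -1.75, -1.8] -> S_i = -1.60*1.03^i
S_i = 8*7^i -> [8, 56, 392, 2744, 19208]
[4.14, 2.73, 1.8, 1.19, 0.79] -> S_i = 4.14*0.66^i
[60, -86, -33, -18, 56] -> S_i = Random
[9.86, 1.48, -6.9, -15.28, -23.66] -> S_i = 9.86 + -8.38*i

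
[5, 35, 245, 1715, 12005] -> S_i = 5*7^i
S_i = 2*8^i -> [2, 16, 128, 1024, 8192]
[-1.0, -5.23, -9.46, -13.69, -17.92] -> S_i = -1.00 + -4.23*i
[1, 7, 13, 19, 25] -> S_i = 1 + 6*i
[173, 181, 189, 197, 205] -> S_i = 173 + 8*i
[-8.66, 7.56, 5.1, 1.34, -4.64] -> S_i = Random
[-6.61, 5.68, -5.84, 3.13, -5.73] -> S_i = Random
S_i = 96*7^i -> [96, 672, 4704, 32928, 230496]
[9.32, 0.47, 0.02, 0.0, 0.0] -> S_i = 9.32*0.05^i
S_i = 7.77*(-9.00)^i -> [7.77, -69.93, 629.37, -5664.33, 50978.97]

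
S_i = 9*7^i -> [9, 63, 441, 3087, 21609]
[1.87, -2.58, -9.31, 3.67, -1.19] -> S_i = Random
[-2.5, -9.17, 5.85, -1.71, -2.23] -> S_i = Random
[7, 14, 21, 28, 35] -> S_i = 7 + 7*i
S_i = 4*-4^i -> [4, -16, 64, -256, 1024]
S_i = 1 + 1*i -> [1, 2, 3, 4, 5]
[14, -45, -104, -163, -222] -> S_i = 14 + -59*i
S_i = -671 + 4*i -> [-671, -667, -663, -659, -655]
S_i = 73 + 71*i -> [73, 144, 215, 286, 357]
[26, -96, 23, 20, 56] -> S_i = Random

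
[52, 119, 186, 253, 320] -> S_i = 52 + 67*i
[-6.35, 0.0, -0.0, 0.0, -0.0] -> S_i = -6.35*-0.00^i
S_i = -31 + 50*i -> [-31, 19, 69, 119, 169]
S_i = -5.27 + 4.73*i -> [-5.27, -0.54, 4.19, 8.92, 13.65]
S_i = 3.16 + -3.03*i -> [3.16, 0.13, -2.9, -5.93, -8.96]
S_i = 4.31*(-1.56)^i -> [4.31, -6.72, 10.49, -16.36, 25.53]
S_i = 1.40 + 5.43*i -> [1.4, 6.83, 12.26, 17.69, 23.12]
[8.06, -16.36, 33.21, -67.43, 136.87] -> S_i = 8.06*(-2.03)^i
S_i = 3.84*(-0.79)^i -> [3.84, -3.03, 2.4, -1.89, 1.5]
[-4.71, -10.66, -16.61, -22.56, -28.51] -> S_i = -4.71 + -5.95*i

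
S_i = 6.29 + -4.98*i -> [6.29, 1.31, -3.67, -8.65, -13.63]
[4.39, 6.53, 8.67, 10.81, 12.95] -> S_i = 4.39 + 2.14*i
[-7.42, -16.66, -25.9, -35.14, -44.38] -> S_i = -7.42 + -9.24*i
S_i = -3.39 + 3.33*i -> [-3.39, -0.06, 3.27, 6.6, 9.93]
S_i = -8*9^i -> [-8, -72, -648, -5832, -52488]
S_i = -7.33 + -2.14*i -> [-7.33, -9.47, -11.61, -13.75, -15.89]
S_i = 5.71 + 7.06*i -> [5.71, 12.77, 19.83, 26.89, 33.95]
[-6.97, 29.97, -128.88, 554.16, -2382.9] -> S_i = -6.97*(-4.30)^i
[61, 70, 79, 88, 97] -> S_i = 61 + 9*i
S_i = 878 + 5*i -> [878, 883, 888, 893, 898]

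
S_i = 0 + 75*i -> [0, 75, 150, 225, 300]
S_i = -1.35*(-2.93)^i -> [-1.35, 3.96, -11.59, 33.96, -99.5]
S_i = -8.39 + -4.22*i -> [-8.39, -12.61, -16.83, -21.05, -25.27]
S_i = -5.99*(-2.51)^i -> [-5.99, 15.03, -37.74, 94.72, -237.75]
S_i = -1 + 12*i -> [-1, 11, 23, 35, 47]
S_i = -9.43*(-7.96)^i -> [-9.43, 75.06, -597.5, 4756.1, -37858.55]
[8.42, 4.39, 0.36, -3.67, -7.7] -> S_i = 8.42 + -4.03*i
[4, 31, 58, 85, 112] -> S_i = 4 + 27*i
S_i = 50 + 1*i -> [50, 51, 52, 53, 54]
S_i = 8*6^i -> [8, 48, 288, 1728, 10368]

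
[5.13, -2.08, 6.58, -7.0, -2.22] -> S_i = Random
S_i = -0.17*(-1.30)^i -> [-0.17, 0.22, -0.29, 0.37, -0.49]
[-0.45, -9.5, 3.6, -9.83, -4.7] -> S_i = Random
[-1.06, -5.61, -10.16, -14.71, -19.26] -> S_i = -1.06 + -4.55*i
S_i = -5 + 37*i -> [-5, 32, 69, 106, 143]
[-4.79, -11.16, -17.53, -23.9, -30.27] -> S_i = -4.79 + -6.37*i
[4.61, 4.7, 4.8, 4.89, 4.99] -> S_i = 4.61*1.02^i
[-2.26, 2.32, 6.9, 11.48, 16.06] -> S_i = -2.26 + 4.58*i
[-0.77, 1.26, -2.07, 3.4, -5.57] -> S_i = -0.77*(-1.64)^i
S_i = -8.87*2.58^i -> [-8.87, -22.88, -59.04, -152.33, -393.01]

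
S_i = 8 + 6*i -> [8, 14, 20, 26, 32]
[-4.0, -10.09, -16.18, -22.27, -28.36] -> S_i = -4.00 + -6.09*i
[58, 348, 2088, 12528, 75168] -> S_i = 58*6^i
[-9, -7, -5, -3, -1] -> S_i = -9 + 2*i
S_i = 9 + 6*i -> [9, 15, 21, 27, 33]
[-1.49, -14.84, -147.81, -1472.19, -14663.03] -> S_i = -1.49*9.96^i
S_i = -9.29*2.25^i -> [-9.29, -20.9, -47.03, -105.82, -238.09]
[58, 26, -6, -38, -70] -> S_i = 58 + -32*i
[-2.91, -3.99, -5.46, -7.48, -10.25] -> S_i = -2.91*1.37^i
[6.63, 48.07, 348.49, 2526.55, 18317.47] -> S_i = 6.63*7.25^i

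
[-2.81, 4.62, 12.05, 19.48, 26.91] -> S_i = -2.81 + 7.43*i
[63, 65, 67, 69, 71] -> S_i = 63 + 2*i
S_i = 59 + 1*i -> [59, 60, 61, 62, 63]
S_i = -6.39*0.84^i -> [-6.39, -5.37, -4.51, -3.79, -3.18]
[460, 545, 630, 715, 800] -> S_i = 460 + 85*i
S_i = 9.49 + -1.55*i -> [9.49, 7.94, 6.39, 4.84, 3.29]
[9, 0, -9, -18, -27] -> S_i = 9 + -9*i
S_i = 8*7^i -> [8, 56, 392, 2744, 19208]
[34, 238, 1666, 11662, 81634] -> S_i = 34*7^i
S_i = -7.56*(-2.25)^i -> [-7.56, 17.01, -38.27, 86.11, -193.75]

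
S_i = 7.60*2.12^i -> [7.6, 16.11, 34.16, 72.41, 153.52]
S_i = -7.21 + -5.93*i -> [-7.21, -13.14, -19.07, -25.0, -30.93]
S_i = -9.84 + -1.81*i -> [-9.84, -11.65, -13.46, -15.27, -17.08]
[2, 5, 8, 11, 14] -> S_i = 2 + 3*i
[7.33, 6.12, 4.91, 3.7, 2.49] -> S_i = 7.33 + -1.21*i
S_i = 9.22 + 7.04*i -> [9.22, 16.26, 23.3, 30.34, 37.38]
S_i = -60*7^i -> [-60, -420, -2940, -20580, -144060]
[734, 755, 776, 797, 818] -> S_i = 734 + 21*i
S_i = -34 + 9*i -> [-34, -25, -16, -7, 2]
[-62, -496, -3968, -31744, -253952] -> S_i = -62*8^i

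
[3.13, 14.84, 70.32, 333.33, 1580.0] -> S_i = 3.13*4.74^i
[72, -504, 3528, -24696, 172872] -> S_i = 72*-7^i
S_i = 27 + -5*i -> [27, 22, 17, 12, 7]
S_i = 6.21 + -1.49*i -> [6.21, 4.72, 3.23, 1.74, 0.25]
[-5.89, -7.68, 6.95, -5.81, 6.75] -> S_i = Random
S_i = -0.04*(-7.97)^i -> [-0.04, 0.32, -2.54, 20.25, -161.4]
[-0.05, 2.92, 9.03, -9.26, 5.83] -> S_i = Random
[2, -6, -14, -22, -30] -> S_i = 2 + -8*i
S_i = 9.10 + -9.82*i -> [9.1, -0.72, -10.54, -20.36, -30.18]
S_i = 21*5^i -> [21, 105, 525, 2625, 13125]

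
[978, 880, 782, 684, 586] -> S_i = 978 + -98*i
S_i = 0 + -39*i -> [0, -39, -78, -117, -156]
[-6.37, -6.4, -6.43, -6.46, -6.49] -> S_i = -6.37 + -0.03*i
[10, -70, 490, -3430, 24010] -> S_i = 10*-7^i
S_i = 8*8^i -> [8, 64, 512, 4096, 32768]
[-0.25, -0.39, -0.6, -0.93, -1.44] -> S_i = -0.25*1.55^i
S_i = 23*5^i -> [23, 115, 575, 2875, 14375]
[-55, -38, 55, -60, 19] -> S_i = Random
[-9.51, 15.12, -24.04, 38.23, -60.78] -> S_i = -9.51*(-1.59)^i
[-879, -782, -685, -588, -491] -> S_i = -879 + 97*i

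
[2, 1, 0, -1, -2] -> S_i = 2 + -1*i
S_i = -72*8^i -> [-72, -576, -4608, -36864, -294912]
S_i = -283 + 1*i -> [-283, -282, -281, -280, -279]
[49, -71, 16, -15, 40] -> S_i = Random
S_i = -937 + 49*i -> [-937, -888, -839, -790, -741]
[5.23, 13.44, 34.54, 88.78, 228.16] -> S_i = 5.23*2.57^i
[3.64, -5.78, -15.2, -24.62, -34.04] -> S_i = 3.64 + -9.42*i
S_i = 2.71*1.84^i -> [2.71, 4.99, 9.17, 16.88, 31.06]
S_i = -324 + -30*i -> [-324, -354, -384, -414, -444]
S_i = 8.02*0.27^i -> [8.02, 2.17, 0.58, 0.16, 0.04]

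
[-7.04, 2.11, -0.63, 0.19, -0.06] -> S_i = -7.04*(-0.30)^i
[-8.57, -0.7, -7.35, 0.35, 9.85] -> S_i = Random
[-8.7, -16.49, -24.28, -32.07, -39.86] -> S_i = -8.70 + -7.79*i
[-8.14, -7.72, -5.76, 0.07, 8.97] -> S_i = Random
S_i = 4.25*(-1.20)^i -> [4.25, -5.1, 6.12, -7.34, 8.81]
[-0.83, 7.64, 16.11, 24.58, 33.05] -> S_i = -0.83 + 8.47*i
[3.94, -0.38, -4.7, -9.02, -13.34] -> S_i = 3.94 + -4.32*i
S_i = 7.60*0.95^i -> [7.6, 7.22, 6.86, 6.52, 6.19]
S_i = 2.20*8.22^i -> [2.2, 18.08, 148.65, 1221.91, 10044.08]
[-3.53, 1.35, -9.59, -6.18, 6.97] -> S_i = Random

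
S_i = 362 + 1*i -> [362, 363, 364, 365, 366]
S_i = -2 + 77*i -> [-2, 75, 152, 229, 306]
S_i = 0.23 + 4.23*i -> [0.23, 4.46, 8.69, 12.92, 17.15]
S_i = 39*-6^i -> [39, -234, 1404, -8424, 50544]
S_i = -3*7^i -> [-3, -21, -147, -1029, -7203]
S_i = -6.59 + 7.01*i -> [-6.59, 0.42, 7.43, 14.44, 21.45]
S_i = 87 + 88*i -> [87, 175, 263, 351, 439]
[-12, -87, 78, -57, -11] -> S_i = Random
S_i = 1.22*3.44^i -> [1.22, 4.2, 14.44, 49.66, 170.84]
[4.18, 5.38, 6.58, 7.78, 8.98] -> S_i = 4.18 + 1.20*i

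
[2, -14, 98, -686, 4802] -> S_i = 2*-7^i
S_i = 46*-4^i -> [46, -184, 736, -2944, 11776]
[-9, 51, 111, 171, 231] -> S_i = -9 + 60*i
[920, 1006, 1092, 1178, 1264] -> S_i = 920 + 86*i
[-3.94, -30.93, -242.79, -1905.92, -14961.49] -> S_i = -3.94*7.85^i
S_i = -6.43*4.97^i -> [-6.43, -31.96, -158.83, -789.37, -3923.16]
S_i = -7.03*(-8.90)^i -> [-7.03, 62.57, -556.85, 4955.93, -44107.8]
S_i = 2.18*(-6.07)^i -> [2.18, -13.23, 80.32, -487.55, 2959.45]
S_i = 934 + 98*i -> [934, 1032, 1130, 1228, 1326]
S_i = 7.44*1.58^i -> [7.44, 11.76, 18.57, 29.35, 46.37]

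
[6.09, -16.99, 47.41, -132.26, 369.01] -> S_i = 6.09*(-2.79)^i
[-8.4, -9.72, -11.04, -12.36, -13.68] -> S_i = -8.40 + -1.32*i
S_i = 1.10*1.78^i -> [1.1, 1.96, 3.49, 6.2, 11.04]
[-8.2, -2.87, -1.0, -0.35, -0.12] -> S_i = -8.20*0.35^i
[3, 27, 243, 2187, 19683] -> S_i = 3*9^i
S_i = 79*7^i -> [79, 553, 3871, 27097, 189679]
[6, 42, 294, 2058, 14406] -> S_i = 6*7^i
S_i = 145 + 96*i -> [145, 241, 337, 433, 529]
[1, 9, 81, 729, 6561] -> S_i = 1*9^i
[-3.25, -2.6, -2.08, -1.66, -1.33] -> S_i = -3.25*0.80^i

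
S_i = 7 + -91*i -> [7, -84, -175, -266, -357]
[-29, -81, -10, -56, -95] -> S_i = Random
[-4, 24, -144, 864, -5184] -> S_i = -4*-6^i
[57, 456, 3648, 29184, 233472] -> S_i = 57*8^i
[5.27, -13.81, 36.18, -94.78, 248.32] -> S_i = 5.27*(-2.62)^i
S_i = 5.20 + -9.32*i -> [5.2, -4.12, -13.44, -22.76, -32.08]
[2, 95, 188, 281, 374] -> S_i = 2 + 93*i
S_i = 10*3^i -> [10, 30, 90, 270, 810]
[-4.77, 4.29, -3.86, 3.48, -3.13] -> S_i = -4.77*(-0.90)^i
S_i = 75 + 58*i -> [75, 133, 191, 249, 307]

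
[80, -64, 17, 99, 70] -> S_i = Random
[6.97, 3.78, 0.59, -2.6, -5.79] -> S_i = 6.97 + -3.19*i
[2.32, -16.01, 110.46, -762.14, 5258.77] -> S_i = 2.32*(-6.90)^i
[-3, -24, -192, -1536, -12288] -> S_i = -3*8^i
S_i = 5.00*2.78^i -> [5.0, 13.9, 38.64, 107.42, 298.64]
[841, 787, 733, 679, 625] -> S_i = 841 + -54*i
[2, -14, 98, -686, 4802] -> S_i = 2*-7^i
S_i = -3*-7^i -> [-3, 21, -147, 1029, -7203]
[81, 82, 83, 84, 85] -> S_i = 81 + 1*i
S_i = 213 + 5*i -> [213, 218, 223, 228, 233]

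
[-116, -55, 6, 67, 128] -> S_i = -116 + 61*i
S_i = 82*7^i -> [82, 574, 4018, 28126, 196882]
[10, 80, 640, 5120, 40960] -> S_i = 10*8^i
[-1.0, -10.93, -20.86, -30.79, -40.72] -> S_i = -1.00 + -9.93*i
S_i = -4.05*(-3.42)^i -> [-4.05, 13.85, -47.37, 162.01, -554.06]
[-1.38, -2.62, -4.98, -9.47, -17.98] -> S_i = -1.38*1.90^i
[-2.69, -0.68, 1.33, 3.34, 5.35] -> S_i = -2.69 + 2.01*i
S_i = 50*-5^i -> [50, -250, 1250, -6250, 31250]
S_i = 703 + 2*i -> [703, 705, 707, 709, 711]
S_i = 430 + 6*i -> [430, 436, 442, 448, 454]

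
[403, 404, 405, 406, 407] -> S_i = 403 + 1*i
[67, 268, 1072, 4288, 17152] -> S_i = 67*4^i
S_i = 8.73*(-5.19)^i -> [8.73, -45.31, 235.15, -1220.44, 6334.08]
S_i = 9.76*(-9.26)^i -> [9.76, -90.38, 836.9, -7749.66, 71761.87]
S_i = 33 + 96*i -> [33, 129, 225, 321, 417]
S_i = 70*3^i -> [70, 210, 630, 1890, 5670]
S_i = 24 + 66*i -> [24, 90, 156, 222, 288]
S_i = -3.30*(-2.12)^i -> [-3.3, 7.0, -14.83, 31.44, -66.66]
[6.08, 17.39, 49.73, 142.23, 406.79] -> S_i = 6.08*2.86^i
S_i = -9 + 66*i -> [-9, 57, 123, 189, 255]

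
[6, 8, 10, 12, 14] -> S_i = 6 + 2*i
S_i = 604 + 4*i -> [604, 608, 612, 616, 620]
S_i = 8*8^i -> [8, 64, 512, 4096, 32768]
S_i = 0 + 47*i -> [0, 47, 94, 141, 188]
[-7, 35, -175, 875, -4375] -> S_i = -7*-5^i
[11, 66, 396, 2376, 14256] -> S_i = 11*6^i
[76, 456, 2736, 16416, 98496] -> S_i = 76*6^i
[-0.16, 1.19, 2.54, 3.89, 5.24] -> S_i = -0.16 + 1.35*i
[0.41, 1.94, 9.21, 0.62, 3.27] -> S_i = Random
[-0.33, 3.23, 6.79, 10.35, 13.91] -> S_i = -0.33 + 3.56*i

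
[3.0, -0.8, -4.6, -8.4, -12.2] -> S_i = 3.00 + -3.80*i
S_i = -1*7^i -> [-1, -7, -49, -343, -2401]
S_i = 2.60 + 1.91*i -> [2.6, 4.51, 6.42, 8.33, 10.24]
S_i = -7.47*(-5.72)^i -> [-7.47, 42.73, -244.41, 1398.0, -7996.59]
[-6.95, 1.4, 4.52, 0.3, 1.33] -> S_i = Random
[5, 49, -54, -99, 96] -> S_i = Random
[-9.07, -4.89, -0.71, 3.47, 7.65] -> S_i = -9.07 + 4.18*i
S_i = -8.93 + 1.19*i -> [-8.93, -7.74, -6.55, -5.36, -4.17]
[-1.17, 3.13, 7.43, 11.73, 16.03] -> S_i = -1.17 + 4.30*i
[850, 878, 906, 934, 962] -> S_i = 850 + 28*i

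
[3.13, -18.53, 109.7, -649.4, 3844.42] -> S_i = 3.13*(-5.92)^i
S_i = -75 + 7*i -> [-75, -68, -61, -54, -47]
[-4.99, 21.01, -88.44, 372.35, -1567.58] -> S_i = -4.99*(-4.21)^i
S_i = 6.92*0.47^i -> [6.92, 3.25, 1.53, 0.72, 0.34]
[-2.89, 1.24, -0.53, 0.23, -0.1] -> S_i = -2.89*(-0.43)^i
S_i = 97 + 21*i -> [97, 118, 139, 160, 181]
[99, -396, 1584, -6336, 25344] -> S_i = 99*-4^i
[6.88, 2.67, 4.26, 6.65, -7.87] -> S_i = Random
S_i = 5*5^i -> [5, 25, 125, 625, 3125]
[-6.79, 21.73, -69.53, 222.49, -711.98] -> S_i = -6.79*(-3.20)^i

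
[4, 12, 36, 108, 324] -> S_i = 4*3^i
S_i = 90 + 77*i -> [90, 167, 244, 321, 398]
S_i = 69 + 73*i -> [69, 142, 215, 288, 361]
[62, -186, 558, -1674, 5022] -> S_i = 62*-3^i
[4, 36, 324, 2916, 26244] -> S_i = 4*9^i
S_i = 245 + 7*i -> [245, 252, 259, 266, 273]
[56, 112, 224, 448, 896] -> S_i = 56*2^i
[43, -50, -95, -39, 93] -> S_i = Random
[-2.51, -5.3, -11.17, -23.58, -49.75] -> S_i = -2.51*2.11^i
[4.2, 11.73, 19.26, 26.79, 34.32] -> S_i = 4.20 + 7.53*i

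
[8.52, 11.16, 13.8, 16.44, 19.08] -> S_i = 8.52 + 2.64*i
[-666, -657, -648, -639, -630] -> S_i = -666 + 9*i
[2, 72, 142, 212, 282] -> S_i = 2 + 70*i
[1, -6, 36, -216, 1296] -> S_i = 1*-6^i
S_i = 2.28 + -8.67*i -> [2.28, -6.39, -15.06, -23.73, -32.4]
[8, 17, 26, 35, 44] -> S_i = 8 + 9*i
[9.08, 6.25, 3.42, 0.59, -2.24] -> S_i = 9.08 + -2.83*i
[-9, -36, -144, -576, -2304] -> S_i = -9*4^i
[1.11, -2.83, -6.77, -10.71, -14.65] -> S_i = 1.11 + -3.94*i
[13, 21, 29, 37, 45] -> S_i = 13 + 8*i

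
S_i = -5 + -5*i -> [-5, -10, -15, -20, -25]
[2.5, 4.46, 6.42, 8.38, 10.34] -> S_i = 2.50 + 1.96*i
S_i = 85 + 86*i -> [85, 171, 257, 343, 429]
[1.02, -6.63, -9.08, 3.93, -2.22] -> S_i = Random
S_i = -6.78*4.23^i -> [-6.78, -28.68, -121.31, -513.16, -2170.66]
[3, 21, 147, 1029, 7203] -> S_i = 3*7^i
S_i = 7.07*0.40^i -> [7.07, 2.83, 1.13, 0.45, 0.18]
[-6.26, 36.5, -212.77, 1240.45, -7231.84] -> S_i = -6.26*(-5.83)^i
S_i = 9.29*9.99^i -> [9.29, 92.81, 927.14, 9262.16, 92528.96]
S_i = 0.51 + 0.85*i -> [0.51, 1.36, 2.21, 3.06, 3.91]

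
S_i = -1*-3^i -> [-1, 3, -9, 27, -81]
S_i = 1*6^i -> [1, 6, 36, 216, 1296]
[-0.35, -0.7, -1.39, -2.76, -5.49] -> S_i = -0.35*1.99^i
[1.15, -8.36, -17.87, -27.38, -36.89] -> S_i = 1.15 + -9.51*i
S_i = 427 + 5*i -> [427, 432, 437, 442, 447]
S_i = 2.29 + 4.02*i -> [2.29, 6.31, 10.33, 14.35, 18.37]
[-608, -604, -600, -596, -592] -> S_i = -608 + 4*i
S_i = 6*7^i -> [6, 42, 294, 2058, 14406]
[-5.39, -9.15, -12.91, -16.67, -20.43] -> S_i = -5.39 + -3.76*i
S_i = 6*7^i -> [6, 42, 294, 2058, 14406]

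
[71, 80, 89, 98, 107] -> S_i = 71 + 9*i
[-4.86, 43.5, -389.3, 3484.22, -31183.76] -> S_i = -4.86*(-8.95)^i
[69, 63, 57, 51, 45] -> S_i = 69 + -6*i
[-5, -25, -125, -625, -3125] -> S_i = -5*5^i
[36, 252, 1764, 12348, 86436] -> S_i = 36*7^i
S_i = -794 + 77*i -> [-794, -717, -640, -563, -486]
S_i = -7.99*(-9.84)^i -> [-7.99, 78.62, -773.64, 7612.58, -74907.82]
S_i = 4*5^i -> [4, 20, 100, 500, 2500]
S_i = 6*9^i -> [6, 54, 486, 4374, 39366]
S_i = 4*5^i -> [4, 20, 100, 500, 2500]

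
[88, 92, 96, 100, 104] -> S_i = 88 + 4*i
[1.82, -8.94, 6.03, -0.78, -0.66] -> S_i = Random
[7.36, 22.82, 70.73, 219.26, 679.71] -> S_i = 7.36*3.10^i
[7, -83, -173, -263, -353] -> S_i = 7 + -90*i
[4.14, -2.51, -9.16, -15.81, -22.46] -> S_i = 4.14 + -6.65*i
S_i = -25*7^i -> [-25, -175, -1225, -8575, -60025]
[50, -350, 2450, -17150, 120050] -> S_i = 50*-7^i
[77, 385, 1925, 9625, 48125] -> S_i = 77*5^i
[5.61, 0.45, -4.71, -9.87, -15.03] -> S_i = 5.61 + -5.16*i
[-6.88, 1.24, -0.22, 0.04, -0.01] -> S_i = -6.88*(-0.18)^i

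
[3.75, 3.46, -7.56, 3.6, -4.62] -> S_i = Random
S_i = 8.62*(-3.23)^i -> [8.62, -27.84, 89.93, -290.48, 938.25]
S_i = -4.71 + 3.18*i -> [-4.71, -1.53, 1.65, 4.83, 8.01]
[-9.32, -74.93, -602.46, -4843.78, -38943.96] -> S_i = -9.32*8.04^i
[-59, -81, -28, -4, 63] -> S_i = Random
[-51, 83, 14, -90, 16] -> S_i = Random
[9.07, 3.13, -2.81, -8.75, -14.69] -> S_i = 9.07 + -5.94*i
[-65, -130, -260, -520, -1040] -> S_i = -65*2^i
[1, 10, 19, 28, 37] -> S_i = 1 + 9*i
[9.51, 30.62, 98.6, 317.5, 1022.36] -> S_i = 9.51*3.22^i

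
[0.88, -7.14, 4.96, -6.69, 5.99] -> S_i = Random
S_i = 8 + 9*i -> [8, 17, 26, 35, 44]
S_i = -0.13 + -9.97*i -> [-0.13, -10.1, -20.07, -30.04, -40.01]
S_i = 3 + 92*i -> [3, 95, 187, 279, 371]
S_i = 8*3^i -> [8, 24, 72, 216, 648]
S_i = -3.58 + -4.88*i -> [-3.58, -8.46, -13.34, -18.22, -23.1]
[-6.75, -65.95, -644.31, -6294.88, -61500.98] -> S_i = -6.75*9.77^i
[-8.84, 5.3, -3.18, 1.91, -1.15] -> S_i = -8.84*(-0.60)^i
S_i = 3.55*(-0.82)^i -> [3.55, -2.91, 2.39, -1.96, 1.61]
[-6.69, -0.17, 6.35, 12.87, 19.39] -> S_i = -6.69 + 6.52*i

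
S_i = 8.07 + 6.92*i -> [8.07, 14.99, 21.91, 28.83, 35.75]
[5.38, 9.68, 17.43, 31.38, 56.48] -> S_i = 5.38*1.80^i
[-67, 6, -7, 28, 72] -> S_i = Random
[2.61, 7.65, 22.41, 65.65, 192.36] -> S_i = 2.61*2.93^i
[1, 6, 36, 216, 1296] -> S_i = 1*6^i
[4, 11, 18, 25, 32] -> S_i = 4 + 7*i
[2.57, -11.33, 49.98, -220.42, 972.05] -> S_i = 2.57*(-4.41)^i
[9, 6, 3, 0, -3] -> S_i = 9 + -3*i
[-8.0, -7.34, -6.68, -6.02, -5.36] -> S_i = -8.00 + 0.66*i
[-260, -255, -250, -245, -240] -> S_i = -260 + 5*i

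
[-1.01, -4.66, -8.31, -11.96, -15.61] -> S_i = -1.01 + -3.65*i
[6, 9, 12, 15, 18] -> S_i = 6 + 3*i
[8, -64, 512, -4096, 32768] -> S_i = 8*-8^i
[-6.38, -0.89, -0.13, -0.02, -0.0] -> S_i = -6.38*0.14^i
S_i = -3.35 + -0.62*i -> [-3.35, -3.97, -4.59, -5.21, -5.83]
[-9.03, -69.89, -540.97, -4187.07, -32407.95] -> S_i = -9.03*7.74^i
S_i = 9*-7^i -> [9, -63, 441, -3087, 21609]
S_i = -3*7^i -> [-3, -21, -147, -1029, -7203]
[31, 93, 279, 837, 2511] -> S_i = 31*3^i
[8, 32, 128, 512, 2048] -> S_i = 8*4^i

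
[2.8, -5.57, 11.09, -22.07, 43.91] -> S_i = 2.80*(-1.99)^i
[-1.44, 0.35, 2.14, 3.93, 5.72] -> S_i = -1.44 + 1.79*i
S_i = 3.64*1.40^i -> [3.64, 5.1, 7.13, 9.99, 13.98]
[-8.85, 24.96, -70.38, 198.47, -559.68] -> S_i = -8.85*(-2.82)^i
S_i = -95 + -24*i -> [-95, -119, -143, -167, -191]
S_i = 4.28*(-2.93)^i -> [4.28, -12.54, 36.74, -107.66, 315.44]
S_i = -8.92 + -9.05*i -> [-8.92, -17.97, -27.02, -36.07, -45.12]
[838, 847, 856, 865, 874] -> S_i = 838 + 9*i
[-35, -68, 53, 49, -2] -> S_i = Random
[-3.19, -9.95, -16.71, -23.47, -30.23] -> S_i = -3.19 + -6.76*i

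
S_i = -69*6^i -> [-69, -414, -2484, -14904, -89424]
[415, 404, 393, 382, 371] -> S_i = 415 + -11*i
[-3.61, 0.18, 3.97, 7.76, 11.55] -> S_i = -3.61 + 3.79*i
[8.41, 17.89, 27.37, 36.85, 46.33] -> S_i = 8.41 + 9.48*i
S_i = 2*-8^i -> [2, -16, 128, -1024, 8192]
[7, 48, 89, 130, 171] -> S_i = 7 + 41*i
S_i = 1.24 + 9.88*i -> [1.24, 11.12, 21.0, 30.88, 40.76]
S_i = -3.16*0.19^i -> [-3.16, -0.6, -0.11, -0.02, -0.0]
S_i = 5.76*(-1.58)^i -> [5.76, -9.1, 14.38, -22.72, 35.9]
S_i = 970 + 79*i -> [970, 1049, 1128, 1207, 1286]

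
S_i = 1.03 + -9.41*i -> [1.03, -8.38, -17.79, -27.2, -36.61]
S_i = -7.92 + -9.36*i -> [-7.92, -17.28, -26.64, -36.0, -45.36]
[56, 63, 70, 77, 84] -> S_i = 56 + 7*i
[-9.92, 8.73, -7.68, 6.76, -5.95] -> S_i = -9.92*(-0.88)^i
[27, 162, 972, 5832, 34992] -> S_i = 27*6^i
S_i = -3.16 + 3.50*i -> [-3.16, 0.34, 3.84, 7.34, 10.84]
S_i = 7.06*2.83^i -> [7.06, 19.98, 56.54, 160.02, 452.85]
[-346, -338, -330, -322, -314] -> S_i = -346 + 8*i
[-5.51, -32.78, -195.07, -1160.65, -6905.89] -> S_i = -5.51*5.95^i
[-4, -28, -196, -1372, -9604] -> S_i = -4*7^i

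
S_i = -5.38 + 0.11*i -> [-5.38, -5.27, -5.16, -5.05, -4.94]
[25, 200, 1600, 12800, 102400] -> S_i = 25*8^i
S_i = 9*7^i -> [9, 63, 441, 3087, 21609]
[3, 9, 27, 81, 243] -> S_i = 3*3^i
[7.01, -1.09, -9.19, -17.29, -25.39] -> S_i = 7.01 + -8.10*i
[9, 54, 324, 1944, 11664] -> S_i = 9*6^i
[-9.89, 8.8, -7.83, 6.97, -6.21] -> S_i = -9.89*(-0.89)^i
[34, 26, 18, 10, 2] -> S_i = 34 + -8*i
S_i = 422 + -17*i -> [422, 405, 388, 371, 354]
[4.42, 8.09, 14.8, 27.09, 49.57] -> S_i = 4.42*1.83^i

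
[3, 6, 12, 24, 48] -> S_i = 3*2^i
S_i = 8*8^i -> [8, 64, 512, 4096, 32768]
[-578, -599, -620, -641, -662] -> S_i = -578 + -21*i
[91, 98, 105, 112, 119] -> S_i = 91 + 7*i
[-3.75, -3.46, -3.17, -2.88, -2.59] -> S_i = -3.75 + 0.29*i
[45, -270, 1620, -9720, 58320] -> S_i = 45*-6^i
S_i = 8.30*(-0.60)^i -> [8.3, -4.98, 2.99, -1.79, 1.08]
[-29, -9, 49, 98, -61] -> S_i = Random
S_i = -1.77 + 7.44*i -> [-1.77, 5.67, 13.11, 20.55, 27.99]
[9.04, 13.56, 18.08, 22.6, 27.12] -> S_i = 9.04 + 4.52*i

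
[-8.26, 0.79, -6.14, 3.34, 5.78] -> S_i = Random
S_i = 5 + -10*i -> [5, -5, -15, -25, -35]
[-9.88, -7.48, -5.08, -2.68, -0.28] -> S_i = -9.88 + 2.40*i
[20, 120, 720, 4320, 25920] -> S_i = 20*6^i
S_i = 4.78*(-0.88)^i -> [4.78, -4.21, 3.7, -3.26, 2.87]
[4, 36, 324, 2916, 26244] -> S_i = 4*9^i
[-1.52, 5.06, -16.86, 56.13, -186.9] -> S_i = -1.52*(-3.33)^i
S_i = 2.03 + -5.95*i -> [2.03, -3.92, -9.87, -15.82, -21.77]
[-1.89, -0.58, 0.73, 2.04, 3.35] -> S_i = -1.89 + 1.31*i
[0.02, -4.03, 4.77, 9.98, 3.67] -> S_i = Random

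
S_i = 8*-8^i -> [8, -64, 512, -4096, 32768]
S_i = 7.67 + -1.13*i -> [7.67, 6.54, 5.41, 4.28, 3.15]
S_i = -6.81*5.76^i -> [-6.81, -39.23, -225.94, -1301.41, -7496.13]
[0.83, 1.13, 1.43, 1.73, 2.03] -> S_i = 0.83 + 0.30*i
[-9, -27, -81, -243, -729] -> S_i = -9*3^i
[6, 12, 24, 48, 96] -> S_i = 6*2^i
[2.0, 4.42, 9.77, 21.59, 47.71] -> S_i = 2.00*2.21^i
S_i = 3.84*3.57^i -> [3.84, 13.71, 48.94, 174.72, 623.74]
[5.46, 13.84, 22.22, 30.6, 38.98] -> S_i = 5.46 + 8.38*i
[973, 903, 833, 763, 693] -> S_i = 973 + -70*i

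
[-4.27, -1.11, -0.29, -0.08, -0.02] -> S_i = -4.27*0.26^i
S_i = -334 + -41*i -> [-334, -375, -416, -457, -498]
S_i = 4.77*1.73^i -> [4.77, 8.25, 14.28, 24.7, 42.73]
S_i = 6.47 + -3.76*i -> [6.47, 2.71, -1.05, -4.81, -8.57]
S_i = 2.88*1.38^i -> [2.88, 3.97, 5.48, 7.57, 10.45]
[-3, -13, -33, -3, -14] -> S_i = Random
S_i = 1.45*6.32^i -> [1.45, 9.16, 57.92, 366.03, 2313.32]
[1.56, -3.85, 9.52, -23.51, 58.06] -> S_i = 1.56*(-2.47)^i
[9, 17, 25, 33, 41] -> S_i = 9 + 8*i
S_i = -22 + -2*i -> [-22, -24, -26, -28, -30]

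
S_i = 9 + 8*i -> [9, 17, 25, 33, 41]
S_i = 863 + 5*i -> [863, 868, 873, 878, 883]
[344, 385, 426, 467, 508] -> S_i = 344 + 41*i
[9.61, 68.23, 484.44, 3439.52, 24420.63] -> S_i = 9.61*7.10^i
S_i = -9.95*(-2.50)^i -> [-9.95, 24.88, -62.19, 155.47, -388.67]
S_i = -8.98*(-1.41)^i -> [-8.98, 12.66, -17.85, 25.17, -35.49]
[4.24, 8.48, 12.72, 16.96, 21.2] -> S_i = 4.24 + 4.24*i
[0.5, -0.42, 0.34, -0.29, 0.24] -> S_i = 0.50*(-0.83)^i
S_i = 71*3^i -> [71, 213, 639, 1917, 5751]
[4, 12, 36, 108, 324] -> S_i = 4*3^i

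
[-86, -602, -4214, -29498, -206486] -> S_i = -86*7^i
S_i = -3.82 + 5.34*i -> [-3.82, 1.52, 6.86, 12.2, 17.54]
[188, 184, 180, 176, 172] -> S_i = 188 + -4*i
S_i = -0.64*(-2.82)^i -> [-0.64, 1.8, -5.09, 14.35, -40.47]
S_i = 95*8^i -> [95, 760, 6080, 48640, 389120]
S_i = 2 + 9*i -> [2, 11, 20, 29, 38]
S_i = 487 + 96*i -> [487, 583, 679, 775, 871]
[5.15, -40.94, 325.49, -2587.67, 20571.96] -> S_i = 5.15*(-7.95)^i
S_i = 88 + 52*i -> [88, 140, 192, 244, 296]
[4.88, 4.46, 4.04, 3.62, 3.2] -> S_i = 4.88 + -0.42*i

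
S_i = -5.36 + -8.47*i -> [-5.36, -13.83, -22.3, -30.77, -39.24]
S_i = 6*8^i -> [6, 48, 384, 3072, 24576]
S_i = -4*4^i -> [-4, -16, -64, -256, -1024]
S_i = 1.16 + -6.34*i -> [1.16, -5.18, -11.52, -17.86, -24.2]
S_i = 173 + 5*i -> [173, 178, 183, 188, 193]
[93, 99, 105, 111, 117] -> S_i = 93 + 6*i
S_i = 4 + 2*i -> [4, 6, 8, 10, 12]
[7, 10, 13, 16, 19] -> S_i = 7 + 3*i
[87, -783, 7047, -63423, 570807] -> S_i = 87*-9^i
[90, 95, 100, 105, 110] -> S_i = 90 + 5*i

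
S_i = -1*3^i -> [-1, -3, -9, -27, -81]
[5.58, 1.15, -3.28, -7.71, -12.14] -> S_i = 5.58 + -4.43*i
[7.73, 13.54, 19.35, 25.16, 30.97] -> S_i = 7.73 + 5.81*i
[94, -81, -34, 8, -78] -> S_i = Random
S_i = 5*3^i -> [5, 15, 45, 135, 405]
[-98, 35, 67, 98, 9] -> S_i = Random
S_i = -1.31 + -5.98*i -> [-1.31, -7.29, -13.27, -19.25, -25.23]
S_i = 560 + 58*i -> [560, 618, 676, 734, 792]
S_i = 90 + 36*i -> [90, 126, 162, 198, 234]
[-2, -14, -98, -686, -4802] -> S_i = -2*7^i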